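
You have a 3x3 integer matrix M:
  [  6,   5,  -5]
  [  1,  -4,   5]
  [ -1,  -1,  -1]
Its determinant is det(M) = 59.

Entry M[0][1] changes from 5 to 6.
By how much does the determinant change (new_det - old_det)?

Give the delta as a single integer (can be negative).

Answer: -4

Derivation:
Cofactor C_01 = -4
Entry delta = 6 - 5 = 1
Det delta = entry_delta * cofactor = 1 * -4 = -4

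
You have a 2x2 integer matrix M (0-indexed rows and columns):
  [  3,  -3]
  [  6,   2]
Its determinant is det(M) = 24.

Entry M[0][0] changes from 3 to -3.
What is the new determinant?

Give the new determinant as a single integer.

Answer: 12

Derivation:
det is linear in row 0: changing M[0][0] by delta changes det by delta * cofactor(0,0).
Cofactor C_00 = (-1)^(0+0) * minor(0,0) = 2
Entry delta = -3 - 3 = -6
Det delta = -6 * 2 = -12
New det = 24 + -12 = 12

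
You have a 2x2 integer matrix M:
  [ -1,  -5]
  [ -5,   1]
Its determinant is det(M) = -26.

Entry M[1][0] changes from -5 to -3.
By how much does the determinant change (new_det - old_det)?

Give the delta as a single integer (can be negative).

Cofactor C_10 = 5
Entry delta = -3 - -5 = 2
Det delta = entry_delta * cofactor = 2 * 5 = 10

Answer: 10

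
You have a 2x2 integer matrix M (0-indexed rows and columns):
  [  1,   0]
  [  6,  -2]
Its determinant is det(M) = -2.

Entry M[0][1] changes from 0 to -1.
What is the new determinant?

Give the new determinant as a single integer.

det is linear in row 0: changing M[0][1] by delta changes det by delta * cofactor(0,1).
Cofactor C_01 = (-1)^(0+1) * minor(0,1) = -6
Entry delta = -1 - 0 = -1
Det delta = -1 * -6 = 6
New det = -2 + 6 = 4

Answer: 4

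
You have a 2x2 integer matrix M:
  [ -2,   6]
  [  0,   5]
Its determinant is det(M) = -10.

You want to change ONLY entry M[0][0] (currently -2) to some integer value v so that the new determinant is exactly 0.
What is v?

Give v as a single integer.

Answer: 0

Derivation:
det is linear in entry M[0][0]: det = old_det + (v - -2) * C_00
Cofactor C_00 = 5
Want det = 0: -10 + (v - -2) * 5 = 0
  (v - -2) = 10 / 5 = 2
  v = -2 + (2) = 0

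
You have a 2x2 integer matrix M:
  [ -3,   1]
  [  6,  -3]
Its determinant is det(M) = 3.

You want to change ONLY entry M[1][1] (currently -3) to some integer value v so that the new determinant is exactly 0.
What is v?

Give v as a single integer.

det is linear in entry M[1][1]: det = old_det + (v - -3) * C_11
Cofactor C_11 = -3
Want det = 0: 3 + (v - -3) * -3 = 0
  (v - -3) = -3 / -3 = 1
  v = -3 + (1) = -2

Answer: -2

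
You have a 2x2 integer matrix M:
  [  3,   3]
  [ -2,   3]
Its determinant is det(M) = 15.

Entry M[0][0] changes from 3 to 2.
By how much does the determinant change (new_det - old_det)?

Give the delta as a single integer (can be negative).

Answer: -3

Derivation:
Cofactor C_00 = 3
Entry delta = 2 - 3 = -1
Det delta = entry_delta * cofactor = -1 * 3 = -3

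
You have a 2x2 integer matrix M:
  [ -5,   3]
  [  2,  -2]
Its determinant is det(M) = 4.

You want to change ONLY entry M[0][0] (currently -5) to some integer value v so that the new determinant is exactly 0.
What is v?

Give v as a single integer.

det is linear in entry M[0][0]: det = old_det + (v - -5) * C_00
Cofactor C_00 = -2
Want det = 0: 4 + (v - -5) * -2 = 0
  (v - -5) = -4 / -2 = 2
  v = -5 + (2) = -3

Answer: -3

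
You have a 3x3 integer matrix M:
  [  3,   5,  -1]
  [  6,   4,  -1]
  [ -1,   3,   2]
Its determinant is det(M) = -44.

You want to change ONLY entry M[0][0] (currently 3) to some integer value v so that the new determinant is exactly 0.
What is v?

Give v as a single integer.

Answer: 7

Derivation:
det is linear in entry M[0][0]: det = old_det + (v - 3) * C_00
Cofactor C_00 = 11
Want det = 0: -44 + (v - 3) * 11 = 0
  (v - 3) = 44 / 11 = 4
  v = 3 + (4) = 7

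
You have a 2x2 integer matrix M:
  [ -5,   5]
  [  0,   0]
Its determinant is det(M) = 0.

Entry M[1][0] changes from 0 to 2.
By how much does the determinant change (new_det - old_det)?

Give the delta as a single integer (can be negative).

Answer: -10

Derivation:
Cofactor C_10 = -5
Entry delta = 2 - 0 = 2
Det delta = entry_delta * cofactor = 2 * -5 = -10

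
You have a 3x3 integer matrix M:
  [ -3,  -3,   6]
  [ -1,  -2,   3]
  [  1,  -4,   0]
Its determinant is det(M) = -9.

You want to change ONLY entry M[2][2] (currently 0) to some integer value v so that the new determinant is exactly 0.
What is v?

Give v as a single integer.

Answer: 3

Derivation:
det is linear in entry M[2][2]: det = old_det + (v - 0) * C_22
Cofactor C_22 = 3
Want det = 0: -9 + (v - 0) * 3 = 0
  (v - 0) = 9 / 3 = 3
  v = 0 + (3) = 3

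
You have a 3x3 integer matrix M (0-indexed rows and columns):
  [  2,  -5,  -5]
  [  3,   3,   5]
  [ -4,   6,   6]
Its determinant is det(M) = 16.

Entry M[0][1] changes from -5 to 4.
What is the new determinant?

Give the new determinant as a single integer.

det is linear in row 0: changing M[0][1] by delta changes det by delta * cofactor(0,1).
Cofactor C_01 = (-1)^(0+1) * minor(0,1) = -38
Entry delta = 4 - -5 = 9
Det delta = 9 * -38 = -342
New det = 16 + -342 = -326

Answer: -326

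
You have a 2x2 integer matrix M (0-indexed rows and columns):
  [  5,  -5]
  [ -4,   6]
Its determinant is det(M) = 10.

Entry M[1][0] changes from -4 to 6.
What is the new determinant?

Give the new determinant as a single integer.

Answer: 60

Derivation:
det is linear in row 1: changing M[1][0] by delta changes det by delta * cofactor(1,0).
Cofactor C_10 = (-1)^(1+0) * minor(1,0) = 5
Entry delta = 6 - -4 = 10
Det delta = 10 * 5 = 50
New det = 10 + 50 = 60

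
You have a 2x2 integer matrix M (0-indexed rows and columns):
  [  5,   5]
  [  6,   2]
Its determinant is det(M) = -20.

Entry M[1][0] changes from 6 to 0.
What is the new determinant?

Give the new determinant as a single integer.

det is linear in row 1: changing M[1][0] by delta changes det by delta * cofactor(1,0).
Cofactor C_10 = (-1)^(1+0) * minor(1,0) = -5
Entry delta = 0 - 6 = -6
Det delta = -6 * -5 = 30
New det = -20 + 30 = 10

Answer: 10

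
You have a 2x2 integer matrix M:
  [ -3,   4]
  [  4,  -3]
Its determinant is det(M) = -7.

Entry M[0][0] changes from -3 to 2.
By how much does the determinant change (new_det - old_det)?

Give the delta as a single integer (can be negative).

Cofactor C_00 = -3
Entry delta = 2 - -3 = 5
Det delta = entry_delta * cofactor = 5 * -3 = -15

Answer: -15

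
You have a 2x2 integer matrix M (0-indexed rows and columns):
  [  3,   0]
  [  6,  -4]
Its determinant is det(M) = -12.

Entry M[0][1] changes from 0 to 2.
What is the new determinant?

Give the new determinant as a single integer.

det is linear in row 0: changing M[0][1] by delta changes det by delta * cofactor(0,1).
Cofactor C_01 = (-1)^(0+1) * minor(0,1) = -6
Entry delta = 2 - 0 = 2
Det delta = 2 * -6 = -12
New det = -12 + -12 = -24

Answer: -24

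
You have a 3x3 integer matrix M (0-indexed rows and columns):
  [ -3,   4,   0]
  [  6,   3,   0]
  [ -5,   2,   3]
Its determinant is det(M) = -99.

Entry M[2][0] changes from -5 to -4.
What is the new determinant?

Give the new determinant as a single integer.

det is linear in row 2: changing M[2][0] by delta changes det by delta * cofactor(2,0).
Cofactor C_20 = (-1)^(2+0) * minor(2,0) = 0
Entry delta = -4 - -5 = 1
Det delta = 1 * 0 = 0
New det = -99 + 0 = -99

Answer: -99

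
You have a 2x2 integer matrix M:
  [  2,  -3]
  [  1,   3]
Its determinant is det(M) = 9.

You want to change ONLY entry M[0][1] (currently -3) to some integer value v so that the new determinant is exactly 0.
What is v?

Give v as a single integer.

Answer: 6

Derivation:
det is linear in entry M[0][1]: det = old_det + (v - -3) * C_01
Cofactor C_01 = -1
Want det = 0: 9 + (v - -3) * -1 = 0
  (v - -3) = -9 / -1 = 9
  v = -3 + (9) = 6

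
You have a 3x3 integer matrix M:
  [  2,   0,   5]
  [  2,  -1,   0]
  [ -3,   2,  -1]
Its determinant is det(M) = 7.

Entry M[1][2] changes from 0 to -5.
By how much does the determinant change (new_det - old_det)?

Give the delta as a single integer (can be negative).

Answer: 20

Derivation:
Cofactor C_12 = -4
Entry delta = -5 - 0 = -5
Det delta = entry_delta * cofactor = -5 * -4 = 20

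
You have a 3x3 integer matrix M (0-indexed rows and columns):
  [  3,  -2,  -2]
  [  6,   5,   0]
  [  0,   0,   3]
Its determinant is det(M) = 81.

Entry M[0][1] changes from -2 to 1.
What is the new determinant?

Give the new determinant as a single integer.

Answer: 27

Derivation:
det is linear in row 0: changing M[0][1] by delta changes det by delta * cofactor(0,1).
Cofactor C_01 = (-1)^(0+1) * minor(0,1) = -18
Entry delta = 1 - -2 = 3
Det delta = 3 * -18 = -54
New det = 81 + -54 = 27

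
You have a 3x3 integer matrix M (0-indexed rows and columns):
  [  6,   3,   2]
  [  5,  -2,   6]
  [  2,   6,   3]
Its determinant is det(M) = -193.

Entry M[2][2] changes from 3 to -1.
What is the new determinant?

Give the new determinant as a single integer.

Answer: -85

Derivation:
det is linear in row 2: changing M[2][2] by delta changes det by delta * cofactor(2,2).
Cofactor C_22 = (-1)^(2+2) * minor(2,2) = -27
Entry delta = -1 - 3 = -4
Det delta = -4 * -27 = 108
New det = -193 + 108 = -85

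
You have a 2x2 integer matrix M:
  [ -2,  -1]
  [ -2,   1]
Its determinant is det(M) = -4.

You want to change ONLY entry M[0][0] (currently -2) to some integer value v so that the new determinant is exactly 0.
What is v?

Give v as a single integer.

Answer: 2

Derivation:
det is linear in entry M[0][0]: det = old_det + (v - -2) * C_00
Cofactor C_00 = 1
Want det = 0: -4 + (v - -2) * 1 = 0
  (v - -2) = 4 / 1 = 4
  v = -2 + (4) = 2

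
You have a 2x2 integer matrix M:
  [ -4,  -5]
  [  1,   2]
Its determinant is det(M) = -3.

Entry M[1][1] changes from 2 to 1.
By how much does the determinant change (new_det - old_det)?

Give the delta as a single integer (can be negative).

Cofactor C_11 = -4
Entry delta = 1 - 2 = -1
Det delta = entry_delta * cofactor = -1 * -4 = 4

Answer: 4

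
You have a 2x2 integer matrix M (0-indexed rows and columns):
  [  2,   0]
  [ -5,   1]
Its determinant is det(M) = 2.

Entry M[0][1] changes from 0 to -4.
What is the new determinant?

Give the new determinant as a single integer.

det is linear in row 0: changing M[0][1] by delta changes det by delta * cofactor(0,1).
Cofactor C_01 = (-1)^(0+1) * minor(0,1) = 5
Entry delta = -4 - 0 = -4
Det delta = -4 * 5 = -20
New det = 2 + -20 = -18

Answer: -18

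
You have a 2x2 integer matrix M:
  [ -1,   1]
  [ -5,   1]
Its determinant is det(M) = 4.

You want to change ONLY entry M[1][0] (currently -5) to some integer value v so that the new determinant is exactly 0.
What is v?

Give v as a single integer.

Answer: -1

Derivation:
det is linear in entry M[1][0]: det = old_det + (v - -5) * C_10
Cofactor C_10 = -1
Want det = 0: 4 + (v - -5) * -1 = 0
  (v - -5) = -4 / -1 = 4
  v = -5 + (4) = -1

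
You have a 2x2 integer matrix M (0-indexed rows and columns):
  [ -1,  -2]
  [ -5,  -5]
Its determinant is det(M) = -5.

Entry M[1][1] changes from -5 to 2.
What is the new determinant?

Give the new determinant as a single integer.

det is linear in row 1: changing M[1][1] by delta changes det by delta * cofactor(1,1).
Cofactor C_11 = (-1)^(1+1) * minor(1,1) = -1
Entry delta = 2 - -5 = 7
Det delta = 7 * -1 = -7
New det = -5 + -7 = -12

Answer: -12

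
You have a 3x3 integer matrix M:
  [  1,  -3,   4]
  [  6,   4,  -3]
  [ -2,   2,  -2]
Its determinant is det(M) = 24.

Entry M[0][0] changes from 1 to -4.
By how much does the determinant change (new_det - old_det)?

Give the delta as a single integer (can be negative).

Answer: 10

Derivation:
Cofactor C_00 = -2
Entry delta = -4 - 1 = -5
Det delta = entry_delta * cofactor = -5 * -2 = 10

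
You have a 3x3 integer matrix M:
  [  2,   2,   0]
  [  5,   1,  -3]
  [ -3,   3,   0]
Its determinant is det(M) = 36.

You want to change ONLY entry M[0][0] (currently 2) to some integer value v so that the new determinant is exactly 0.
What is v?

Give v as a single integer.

det is linear in entry M[0][0]: det = old_det + (v - 2) * C_00
Cofactor C_00 = 9
Want det = 0: 36 + (v - 2) * 9 = 0
  (v - 2) = -36 / 9 = -4
  v = 2 + (-4) = -2

Answer: -2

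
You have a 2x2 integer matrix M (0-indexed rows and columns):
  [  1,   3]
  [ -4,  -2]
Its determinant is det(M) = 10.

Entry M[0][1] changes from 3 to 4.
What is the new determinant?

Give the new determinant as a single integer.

det is linear in row 0: changing M[0][1] by delta changes det by delta * cofactor(0,1).
Cofactor C_01 = (-1)^(0+1) * minor(0,1) = 4
Entry delta = 4 - 3 = 1
Det delta = 1 * 4 = 4
New det = 10 + 4 = 14

Answer: 14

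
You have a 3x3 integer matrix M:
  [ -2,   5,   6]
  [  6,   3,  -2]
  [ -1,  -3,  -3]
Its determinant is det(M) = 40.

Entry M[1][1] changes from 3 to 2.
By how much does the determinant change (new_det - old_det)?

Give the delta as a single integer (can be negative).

Cofactor C_11 = 12
Entry delta = 2 - 3 = -1
Det delta = entry_delta * cofactor = -1 * 12 = -12

Answer: -12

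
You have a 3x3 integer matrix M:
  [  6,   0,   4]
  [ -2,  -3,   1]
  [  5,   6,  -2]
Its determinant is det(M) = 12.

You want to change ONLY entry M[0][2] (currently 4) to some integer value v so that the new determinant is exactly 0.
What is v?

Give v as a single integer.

Answer: 0

Derivation:
det is linear in entry M[0][2]: det = old_det + (v - 4) * C_02
Cofactor C_02 = 3
Want det = 0: 12 + (v - 4) * 3 = 0
  (v - 4) = -12 / 3 = -4
  v = 4 + (-4) = 0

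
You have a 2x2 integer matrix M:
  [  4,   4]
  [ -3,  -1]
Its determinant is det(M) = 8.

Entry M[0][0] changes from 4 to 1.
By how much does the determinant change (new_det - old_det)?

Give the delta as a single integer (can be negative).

Cofactor C_00 = -1
Entry delta = 1 - 4 = -3
Det delta = entry_delta * cofactor = -3 * -1 = 3

Answer: 3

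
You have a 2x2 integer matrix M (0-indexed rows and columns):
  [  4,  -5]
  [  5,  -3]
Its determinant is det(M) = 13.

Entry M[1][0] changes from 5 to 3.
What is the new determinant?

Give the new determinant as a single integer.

Answer: 3

Derivation:
det is linear in row 1: changing M[1][0] by delta changes det by delta * cofactor(1,0).
Cofactor C_10 = (-1)^(1+0) * minor(1,0) = 5
Entry delta = 3 - 5 = -2
Det delta = -2 * 5 = -10
New det = 13 + -10 = 3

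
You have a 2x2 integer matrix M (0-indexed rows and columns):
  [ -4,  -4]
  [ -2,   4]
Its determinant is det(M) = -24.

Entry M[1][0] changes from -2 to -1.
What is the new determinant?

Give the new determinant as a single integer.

det is linear in row 1: changing M[1][0] by delta changes det by delta * cofactor(1,0).
Cofactor C_10 = (-1)^(1+0) * minor(1,0) = 4
Entry delta = -1 - -2 = 1
Det delta = 1 * 4 = 4
New det = -24 + 4 = -20

Answer: -20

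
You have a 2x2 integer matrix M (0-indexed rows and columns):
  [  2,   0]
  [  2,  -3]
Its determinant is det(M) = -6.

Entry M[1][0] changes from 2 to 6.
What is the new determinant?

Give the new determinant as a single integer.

det is linear in row 1: changing M[1][0] by delta changes det by delta * cofactor(1,0).
Cofactor C_10 = (-1)^(1+0) * minor(1,0) = 0
Entry delta = 6 - 2 = 4
Det delta = 4 * 0 = 0
New det = -6 + 0 = -6

Answer: -6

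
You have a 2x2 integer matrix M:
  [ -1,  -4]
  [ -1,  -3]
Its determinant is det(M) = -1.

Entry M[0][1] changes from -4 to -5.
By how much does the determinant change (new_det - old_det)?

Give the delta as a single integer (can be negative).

Cofactor C_01 = 1
Entry delta = -5 - -4 = -1
Det delta = entry_delta * cofactor = -1 * 1 = -1

Answer: -1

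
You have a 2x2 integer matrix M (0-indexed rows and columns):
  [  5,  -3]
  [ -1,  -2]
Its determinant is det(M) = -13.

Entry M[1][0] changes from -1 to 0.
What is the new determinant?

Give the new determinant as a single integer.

det is linear in row 1: changing M[1][0] by delta changes det by delta * cofactor(1,0).
Cofactor C_10 = (-1)^(1+0) * minor(1,0) = 3
Entry delta = 0 - -1 = 1
Det delta = 1 * 3 = 3
New det = -13 + 3 = -10

Answer: -10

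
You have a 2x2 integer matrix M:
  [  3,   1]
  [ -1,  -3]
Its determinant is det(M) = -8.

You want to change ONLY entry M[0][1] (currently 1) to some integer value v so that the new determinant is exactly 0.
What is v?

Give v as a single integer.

Answer: 9

Derivation:
det is linear in entry M[0][1]: det = old_det + (v - 1) * C_01
Cofactor C_01 = 1
Want det = 0: -8 + (v - 1) * 1 = 0
  (v - 1) = 8 / 1 = 8
  v = 1 + (8) = 9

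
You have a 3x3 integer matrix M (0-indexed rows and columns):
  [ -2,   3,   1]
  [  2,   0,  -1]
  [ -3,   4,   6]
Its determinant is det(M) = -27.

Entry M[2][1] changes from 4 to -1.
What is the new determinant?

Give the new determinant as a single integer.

Answer: -27

Derivation:
det is linear in row 2: changing M[2][1] by delta changes det by delta * cofactor(2,1).
Cofactor C_21 = (-1)^(2+1) * minor(2,1) = 0
Entry delta = -1 - 4 = -5
Det delta = -5 * 0 = 0
New det = -27 + 0 = -27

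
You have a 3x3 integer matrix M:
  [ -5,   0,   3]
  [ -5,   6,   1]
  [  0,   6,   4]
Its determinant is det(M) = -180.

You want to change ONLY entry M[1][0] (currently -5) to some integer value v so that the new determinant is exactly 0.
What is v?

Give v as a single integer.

det is linear in entry M[1][0]: det = old_det + (v - -5) * C_10
Cofactor C_10 = 18
Want det = 0: -180 + (v - -5) * 18 = 0
  (v - -5) = 180 / 18 = 10
  v = -5 + (10) = 5

Answer: 5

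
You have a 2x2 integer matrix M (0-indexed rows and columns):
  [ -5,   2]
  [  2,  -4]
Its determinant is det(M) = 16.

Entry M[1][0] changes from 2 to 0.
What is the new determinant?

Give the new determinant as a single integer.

Answer: 20

Derivation:
det is linear in row 1: changing M[1][0] by delta changes det by delta * cofactor(1,0).
Cofactor C_10 = (-1)^(1+0) * minor(1,0) = -2
Entry delta = 0 - 2 = -2
Det delta = -2 * -2 = 4
New det = 16 + 4 = 20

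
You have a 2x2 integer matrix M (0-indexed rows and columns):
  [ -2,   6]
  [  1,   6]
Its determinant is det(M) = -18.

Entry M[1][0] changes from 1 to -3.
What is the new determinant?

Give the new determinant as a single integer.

Answer: 6

Derivation:
det is linear in row 1: changing M[1][0] by delta changes det by delta * cofactor(1,0).
Cofactor C_10 = (-1)^(1+0) * minor(1,0) = -6
Entry delta = -3 - 1 = -4
Det delta = -4 * -6 = 24
New det = -18 + 24 = 6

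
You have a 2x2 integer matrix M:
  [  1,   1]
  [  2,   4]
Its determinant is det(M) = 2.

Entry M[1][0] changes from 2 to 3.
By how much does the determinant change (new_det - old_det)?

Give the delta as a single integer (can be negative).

Cofactor C_10 = -1
Entry delta = 3 - 2 = 1
Det delta = entry_delta * cofactor = 1 * -1 = -1

Answer: -1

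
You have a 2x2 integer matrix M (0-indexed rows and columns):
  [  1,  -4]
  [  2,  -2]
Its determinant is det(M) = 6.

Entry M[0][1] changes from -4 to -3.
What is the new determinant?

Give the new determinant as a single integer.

Answer: 4

Derivation:
det is linear in row 0: changing M[0][1] by delta changes det by delta * cofactor(0,1).
Cofactor C_01 = (-1)^(0+1) * minor(0,1) = -2
Entry delta = -3 - -4 = 1
Det delta = 1 * -2 = -2
New det = 6 + -2 = 4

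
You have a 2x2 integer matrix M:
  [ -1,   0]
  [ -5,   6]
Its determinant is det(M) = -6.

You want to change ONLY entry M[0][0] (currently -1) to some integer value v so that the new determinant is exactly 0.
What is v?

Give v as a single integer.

Answer: 0

Derivation:
det is linear in entry M[0][0]: det = old_det + (v - -1) * C_00
Cofactor C_00 = 6
Want det = 0: -6 + (v - -1) * 6 = 0
  (v - -1) = 6 / 6 = 1
  v = -1 + (1) = 0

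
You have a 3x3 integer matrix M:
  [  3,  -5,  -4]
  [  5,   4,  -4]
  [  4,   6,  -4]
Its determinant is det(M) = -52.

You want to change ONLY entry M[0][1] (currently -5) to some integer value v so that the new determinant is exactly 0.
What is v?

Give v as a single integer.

Answer: 8

Derivation:
det is linear in entry M[0][1]: det = old_det + (v - -5) * C_01
Cofactor C_01 = 4
Want det = 0: -52 + (v - -5) * 4 = 0
  (v - -5) = 52 / 4 = 13
  v = -5 + (13) = 8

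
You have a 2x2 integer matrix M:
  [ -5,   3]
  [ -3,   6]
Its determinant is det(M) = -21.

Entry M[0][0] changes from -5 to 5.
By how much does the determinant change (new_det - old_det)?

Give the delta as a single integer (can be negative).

Cofactor C_00 = 6
Entry delta = 5 - -5 = 10
Det delta = entry_delta * cofactor = 10 * 6 = 60

Answer: 60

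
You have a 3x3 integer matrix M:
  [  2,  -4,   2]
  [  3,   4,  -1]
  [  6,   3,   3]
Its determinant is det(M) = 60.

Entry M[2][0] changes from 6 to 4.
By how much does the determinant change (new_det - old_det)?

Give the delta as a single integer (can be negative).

Cofactor C_20 = -4
Entry delta = 4 - 6 = -2
Det delta = entry_delta * cofactor = -2 * -4 = 8

Answer: 8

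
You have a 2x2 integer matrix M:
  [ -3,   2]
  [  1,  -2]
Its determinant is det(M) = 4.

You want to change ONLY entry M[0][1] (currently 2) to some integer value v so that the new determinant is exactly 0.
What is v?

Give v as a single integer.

det is linear in entry M[0][1]: det = old_det + (v - 2) * C_01
Cofactor C_01 = -1
Want det = 0: 4 + (v - 2) * -1 = 0
  (v - 2) = -4 / -1 = 4
  v = 2 + (4) = 6

Answer: 6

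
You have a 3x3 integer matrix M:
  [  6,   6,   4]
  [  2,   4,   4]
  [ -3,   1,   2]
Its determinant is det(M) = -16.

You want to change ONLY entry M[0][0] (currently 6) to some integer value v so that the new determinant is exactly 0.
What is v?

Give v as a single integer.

Answer: 10

Derivation:
det is linear in entry M[0][0]: det = old_det + (v - 6) * C_00
Cofactor C_00 = 4
Want det = 0: -16 + (v - 6) * 4 = 0
  (v - 6) = 16 / 4 = 4
  v = 6 + (4) = 10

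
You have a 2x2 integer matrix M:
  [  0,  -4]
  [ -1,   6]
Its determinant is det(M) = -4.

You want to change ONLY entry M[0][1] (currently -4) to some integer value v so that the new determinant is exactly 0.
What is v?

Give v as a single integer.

Answer: 0

Derivation:
det is linear in entry M[0][1]: det = old_det + (v - -4) * C_01
Cofactor C_01 = 1
Want det = 0: -4 + (v - -4) * 1 = 0
  (v - -4) = 4 / 1 = 4
  v = -4 + (4) = 0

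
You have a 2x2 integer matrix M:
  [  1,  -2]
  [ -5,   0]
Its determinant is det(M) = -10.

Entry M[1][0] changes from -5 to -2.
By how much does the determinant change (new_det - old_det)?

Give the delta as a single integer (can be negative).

Cofactor C_10 = 2
Entry delta = -2 - -5 = 3
Det delta = entry_delta * cofactor = 3 * 2 = 6

Answer: 6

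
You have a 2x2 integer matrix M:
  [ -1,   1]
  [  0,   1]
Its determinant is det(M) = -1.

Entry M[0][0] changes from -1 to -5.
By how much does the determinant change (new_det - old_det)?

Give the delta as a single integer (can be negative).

Answer: -4

Derivation:
Cofactor C_00 = 1
Entry delta = -5 - -1 = -4
Det delta = entry_delta * cofactor = -4 * 1 = -4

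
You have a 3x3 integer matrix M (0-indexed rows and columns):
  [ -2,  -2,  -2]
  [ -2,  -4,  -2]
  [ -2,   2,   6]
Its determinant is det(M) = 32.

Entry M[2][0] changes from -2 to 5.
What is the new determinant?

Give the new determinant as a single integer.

Answer: 4

Derivation:
det is linear in row 2: changing M[2][0] by delta changes det by delta * cofactor(2,0).
Cofactor C_20 = (-1)^(2+0) * minor(2,0) = -4
Entry delta = 5 - -2 = 7
Det delta = 7 * -4 = -28
New det = 32 + -28 = 4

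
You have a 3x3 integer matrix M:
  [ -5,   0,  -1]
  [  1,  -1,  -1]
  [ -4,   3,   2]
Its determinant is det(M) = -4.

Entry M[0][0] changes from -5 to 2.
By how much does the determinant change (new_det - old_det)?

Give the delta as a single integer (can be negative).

Answer: 7

Derivation:
Cofactor C_00 = 1
Entry delta = 2 - -5 = 7
Det delta = entry_delta * cofactor = 7 * 1 = 7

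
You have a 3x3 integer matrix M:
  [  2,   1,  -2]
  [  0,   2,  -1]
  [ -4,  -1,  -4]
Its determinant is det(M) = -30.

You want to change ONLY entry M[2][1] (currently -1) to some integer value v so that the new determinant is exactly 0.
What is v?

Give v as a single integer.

det is linear in entry M[2][1]: det = old_det + (v - -1) * C_21
Cofactor C_21 = 2
Want det = 0: -30 + (v - -1) * 2 = 0
  (v - -1) = 30 / 2 = 15
  v = -1 + (15) = 14

Answer: 14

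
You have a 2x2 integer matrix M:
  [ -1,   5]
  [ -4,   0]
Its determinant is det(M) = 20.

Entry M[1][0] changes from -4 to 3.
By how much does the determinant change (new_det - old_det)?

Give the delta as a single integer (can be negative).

Cofactor C_10 = -5
Entry delta = 3 - -4 = 7
Det delta = entry_delta * cofactor = 7 * -5 = -35

Answer: -35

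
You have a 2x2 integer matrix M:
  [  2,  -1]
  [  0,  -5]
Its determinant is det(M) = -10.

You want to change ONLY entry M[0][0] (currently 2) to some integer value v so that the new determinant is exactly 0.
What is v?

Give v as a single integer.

det is linear in entry M[0][0]: det = old_det + (v - 2) * C_00
Cofactor C_00 = -5
Want det = 0: -10 + (v - 2) * -5 = 0
  (v - 2) = 10 / -5 = -2
  v = 2 + (-2) = 0

Answer: 0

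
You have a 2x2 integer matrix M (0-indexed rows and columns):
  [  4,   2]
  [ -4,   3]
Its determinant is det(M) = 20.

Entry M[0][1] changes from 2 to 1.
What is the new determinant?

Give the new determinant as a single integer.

Answer: 16

Derivation:
det is linear in row 0: changing M[0][1] by delta changes det by delta * cofactor(0,1).
Cofactor C_01 = (-1)^(0+1) * minor(0,1) = 4
Entry delta = 1 - 2 = -1
Det delta = -1 * 4 = -4
New det = 20 + -4 = 16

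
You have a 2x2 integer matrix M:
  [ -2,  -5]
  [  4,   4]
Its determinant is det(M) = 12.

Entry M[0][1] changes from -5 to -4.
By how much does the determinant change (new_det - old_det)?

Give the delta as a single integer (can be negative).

Cofactor C_01 = -4
Entry delta = -4 - -5 = 1
Det delta = entry_delta * cofactor = 1 * -4 = -4

Answer: -4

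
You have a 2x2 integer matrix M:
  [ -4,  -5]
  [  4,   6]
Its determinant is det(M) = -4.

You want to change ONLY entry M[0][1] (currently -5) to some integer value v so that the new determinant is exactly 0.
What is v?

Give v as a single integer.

Answer: -6

Derivation:
det is linear in entry M[0][1]: det = old_det + (v - -5) * C_01
Cofactor C_01 = -4
Want det = 0: -4 + (v - -5) * -4 = 0
  (v - -5) = 4 / -4 = -1
  v = -5 + (-1) = -6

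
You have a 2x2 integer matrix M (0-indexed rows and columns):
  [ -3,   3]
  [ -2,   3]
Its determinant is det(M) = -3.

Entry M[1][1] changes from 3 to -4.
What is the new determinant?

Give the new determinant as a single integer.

det is linear in row 1: changing M[1][1] by delta changes det by delta * cofactor(1,1).
Cofactor C_11 = (-1)^(1+1) * minor(1,1) = -3
Entry delta = -4 - 3 = -7
Det delta = -7 * -3 = 21
New det = -3 + 21 = 18

Answer: 18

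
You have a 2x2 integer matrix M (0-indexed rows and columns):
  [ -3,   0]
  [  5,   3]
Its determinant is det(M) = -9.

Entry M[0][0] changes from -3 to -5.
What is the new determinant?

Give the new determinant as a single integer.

Answer: -15

Derivation:
det is linear in row 0: changing M[0][0] by delta changes det by delta * cofactor(0,0).
Cofactor C_00 = (-1)^(0+0) * minor(0,0) = 3
Entry delta = -5 - -3 = -2
Det delta = -2 * 3 = -6
New det = -9 + -6 = -15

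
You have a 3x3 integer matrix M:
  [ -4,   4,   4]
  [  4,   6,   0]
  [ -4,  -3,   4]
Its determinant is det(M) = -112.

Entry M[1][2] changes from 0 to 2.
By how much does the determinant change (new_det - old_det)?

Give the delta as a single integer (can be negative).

Answer: -56

Derivation:
Cofactor C_12 = -28
Entry delta = 2 - 0 = 2
Det delta = entry_delta * cofactor = 2 * -28 = -56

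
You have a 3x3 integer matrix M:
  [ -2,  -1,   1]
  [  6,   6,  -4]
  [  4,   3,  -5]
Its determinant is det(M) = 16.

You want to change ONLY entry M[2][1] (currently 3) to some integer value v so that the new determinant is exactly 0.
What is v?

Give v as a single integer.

Answer: 11

Derivation:
det is linear in entry M[2][1]: det = old_det + (v - 3) * C_21
Cofactor C_21 = -2
Want det = 0: 16 + (v - 3) * -2 = 0
  (v - 3) = -16 / -2 = 8
  v = 3 + (8) = 11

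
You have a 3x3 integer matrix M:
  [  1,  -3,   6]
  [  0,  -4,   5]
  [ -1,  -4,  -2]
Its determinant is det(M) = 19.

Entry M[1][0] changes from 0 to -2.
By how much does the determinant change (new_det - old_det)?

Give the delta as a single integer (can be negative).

Answer: 60

Derivation:
Cofactor C_10 = -30
Entry delta = -2 - 0 = -2
Det delta = entry_delta * cofactor = -2 * -30 = 60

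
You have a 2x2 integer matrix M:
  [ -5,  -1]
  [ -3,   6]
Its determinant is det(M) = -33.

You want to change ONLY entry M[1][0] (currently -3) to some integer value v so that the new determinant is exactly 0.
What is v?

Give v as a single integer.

Answer: 30

Derivation:
det is linear in entry M[1][0]: det = old_det + (v - -3) * C_10
Cofactor C_10 = 1
Want det = 0: -33 + (v - -3) * 1 = 0
  (v - -3) = 33 / 1 = 33
  v = -3 + (33) = 30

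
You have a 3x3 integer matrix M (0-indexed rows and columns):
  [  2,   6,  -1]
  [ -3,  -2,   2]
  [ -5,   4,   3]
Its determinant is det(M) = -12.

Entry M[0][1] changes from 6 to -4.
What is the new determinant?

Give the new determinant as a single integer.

Answer: -2

Derivation:
det is linear in row 0: changing M[0][1] by delta changes det by delta * cofactor(0,1).
Cofactor C_01 = (-1)^(0+1) * minor(0,1) = -1
Entry delta = -4 - 6 = -10
Det delta = -10 * -1 = 10
New det = -12 + 10 = -2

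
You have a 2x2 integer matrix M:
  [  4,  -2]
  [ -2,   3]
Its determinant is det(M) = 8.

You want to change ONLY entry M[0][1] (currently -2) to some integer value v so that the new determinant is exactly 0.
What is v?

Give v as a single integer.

det is linear in entry M[0][1]: det = old_det + (v - -2) * C_01
Cofactor C_01 = 2
Want det = 0: 8 + (v - -2) * 2 = 0
  (v - -2) = -8 / 2 = -4
  v = -2 + (-4) = -6

Answer: -6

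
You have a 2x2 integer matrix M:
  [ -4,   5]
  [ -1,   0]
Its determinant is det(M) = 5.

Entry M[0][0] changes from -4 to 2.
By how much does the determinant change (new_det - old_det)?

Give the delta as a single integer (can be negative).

Answer: 0

Derivation:
Cofactor C_00 = 0
Entry delta = 2 - -4 = 6
Det delta = entry_delta * cofactor = 6 * 0 = 0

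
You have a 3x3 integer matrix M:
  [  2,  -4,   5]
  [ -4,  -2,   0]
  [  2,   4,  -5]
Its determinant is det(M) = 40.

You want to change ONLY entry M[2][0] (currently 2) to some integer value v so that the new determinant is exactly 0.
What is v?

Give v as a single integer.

det is linear in entry M[2][0]: det = old_det + (v - 2) * C_20
Cofactor C_20 = 10
Want det = 0: 40 + (v - 2) * 10 = 0
  (v - 2) = -40 / 10 = -4
  v = 2 + (-4) = -2

Answer: -2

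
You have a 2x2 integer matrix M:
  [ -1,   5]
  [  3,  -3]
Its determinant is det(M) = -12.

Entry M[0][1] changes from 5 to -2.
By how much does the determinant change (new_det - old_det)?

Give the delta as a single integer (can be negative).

Answer: 21

Derivation:
Cofactor C_01 = -3
Entry delta = -2 - 5 = -7
Det delta = entry_delta * cofactor = -7 * -3 = 21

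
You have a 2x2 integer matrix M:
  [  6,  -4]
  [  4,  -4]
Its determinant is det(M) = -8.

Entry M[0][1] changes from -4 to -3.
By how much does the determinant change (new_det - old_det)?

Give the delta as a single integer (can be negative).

Cofactor C_01 = -4
Entry delta = -3 - -4 = 1
Det delta = entry_delta * cofactor = 1 * -4 = -4

Answer: -4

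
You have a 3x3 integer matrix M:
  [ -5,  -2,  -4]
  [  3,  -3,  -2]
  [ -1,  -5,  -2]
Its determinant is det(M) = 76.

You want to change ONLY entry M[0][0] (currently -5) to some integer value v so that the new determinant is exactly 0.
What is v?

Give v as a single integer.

Answer: 14

Derivation:
det is linear in entry M[0][0]: det = old_det + (v - -5) * C_00
Cofactor C_00 = -4
Want det = 0: 76 + (v - -5) * -4 = 0
  (v - -5) = -76 / -4 = 19
  v = -5 + (19) = 14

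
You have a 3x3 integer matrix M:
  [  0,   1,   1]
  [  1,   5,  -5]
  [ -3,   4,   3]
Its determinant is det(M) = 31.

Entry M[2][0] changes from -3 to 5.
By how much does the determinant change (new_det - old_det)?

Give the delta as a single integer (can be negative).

Answer: -80

Derivation:
Cofactor C_20 = -10
Entry delta = 5 - -3 = 8
Det delta = entry_delta * cofactor = 8 * -10 = -80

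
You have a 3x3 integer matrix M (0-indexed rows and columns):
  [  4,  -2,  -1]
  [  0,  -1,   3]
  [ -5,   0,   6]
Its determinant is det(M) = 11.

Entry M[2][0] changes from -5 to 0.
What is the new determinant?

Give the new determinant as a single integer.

det is linear in row 2: changing M[2][0] by delta changes det by delta * cofactor(2,0).
Cofactor C_20 = (-1)^(2+0) * minor(2,0) = -7
Entry delta = 0 - -5 = 5
Det delta = 5 * -7 = -35
New det = 11 + -35 = -24

Answer: -24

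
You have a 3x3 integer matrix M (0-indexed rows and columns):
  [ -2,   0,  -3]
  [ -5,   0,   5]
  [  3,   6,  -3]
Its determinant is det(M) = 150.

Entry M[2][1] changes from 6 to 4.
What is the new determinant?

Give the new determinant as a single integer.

Answer: 100

Derivation:
det is linear in row 2: changing M[2][1] by delta changes det by delta * cofactor(2,1).
Cofactor C_21 = (-1)^(2+1) * minor(2,1) = 25
Entry delta = 4 - 6 = -2
Det delta = -2 * 25 = -50
New det = 150 + -50 = 100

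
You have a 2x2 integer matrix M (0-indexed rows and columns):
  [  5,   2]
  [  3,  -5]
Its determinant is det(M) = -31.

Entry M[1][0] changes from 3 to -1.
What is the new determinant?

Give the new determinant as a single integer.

Answer: -23

Derivation:
det is linear in row 1: changing M[1][0] by delta changes det by delta * cofactor(1,0).
Cofactor C_10 = (-1)^(1+0) * minor(1,0) = -2
Entry delta = -1 - 3 = -4
Det delta = -4 * -2 = 8
New det = -31 + 8 = -23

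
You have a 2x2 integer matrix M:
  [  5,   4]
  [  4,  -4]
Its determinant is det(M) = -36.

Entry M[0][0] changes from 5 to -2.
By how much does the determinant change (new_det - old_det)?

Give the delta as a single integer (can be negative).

Cofactor C_00 = -4
Entry delta = -2 - 5 = -7
Det delta = entry_delta * cofactor = -7 * -4 = 28

Answer: 28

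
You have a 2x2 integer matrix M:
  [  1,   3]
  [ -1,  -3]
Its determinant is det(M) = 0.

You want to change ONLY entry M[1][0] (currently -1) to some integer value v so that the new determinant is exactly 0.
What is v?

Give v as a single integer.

Answer: -1

Derivation:
det is linear in entry M[1][0]: det = old_det + (v - -1) * C_10
Cofactor C_10 = -3
Want det = 0: 0 + (v - -1) * -3 = 0
  (v - -1) = 0 / -3 = 0
  v = -1 + (0) = -1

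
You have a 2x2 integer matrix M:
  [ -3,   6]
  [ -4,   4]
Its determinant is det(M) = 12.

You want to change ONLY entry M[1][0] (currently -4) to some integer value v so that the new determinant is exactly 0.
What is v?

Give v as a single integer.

det is linear in entry M[1][0]: det = old_det + (v - -4) * C_10
Cofactor C_10 = -6
Want det = 0: 12 + (v - -4) * -6 = 0
  (v - -4) = -12 / -6 = 2
  v = -4 + (2) = -2

Answer: -2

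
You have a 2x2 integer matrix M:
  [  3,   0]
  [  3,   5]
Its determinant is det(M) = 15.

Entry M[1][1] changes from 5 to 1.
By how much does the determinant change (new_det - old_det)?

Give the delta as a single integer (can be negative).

Cofactor C_11 = 3
Entry delta = 1 - 5 = -4
Det delta = entry_delta * cofactor = -4 * 3 = -12

Answer: -12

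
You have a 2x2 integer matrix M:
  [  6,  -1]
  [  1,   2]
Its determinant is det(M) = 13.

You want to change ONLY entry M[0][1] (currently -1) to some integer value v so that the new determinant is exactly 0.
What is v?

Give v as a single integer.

Answer: 12

Derivation:
det is linear in entry M[0][1]: det = old_det + (v - -1) * C_01
Cofactor C_01 = -1
Want det = 0: 13 + (v - -1) * -1 = 0
  (v - -1) = -13 / -1 = 13
  v = -1 + (13) = 12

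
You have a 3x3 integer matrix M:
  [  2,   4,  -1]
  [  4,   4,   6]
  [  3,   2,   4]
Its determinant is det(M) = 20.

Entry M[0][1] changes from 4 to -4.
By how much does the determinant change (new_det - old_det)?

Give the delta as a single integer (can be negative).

Answer: -16

Derivation:
Cofactor C_01 = 2
Entry delta = -4 - 4 = -8
Det delta = entry_delta * cofactor = -8 * 2 = -16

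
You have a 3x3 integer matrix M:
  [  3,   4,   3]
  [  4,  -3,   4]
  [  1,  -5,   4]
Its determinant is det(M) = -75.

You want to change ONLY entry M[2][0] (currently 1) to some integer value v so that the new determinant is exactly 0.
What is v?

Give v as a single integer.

det is linear in entry M[2][0]: det = old_det + (v - 1) * C_20
Cofactor C_20 = 25
Want det = 0: -75 + (v - 1) * 25 = 0
  (v - 1) = 75 / 25 = 3
  v = 1 + (3) = 4

Answer: 4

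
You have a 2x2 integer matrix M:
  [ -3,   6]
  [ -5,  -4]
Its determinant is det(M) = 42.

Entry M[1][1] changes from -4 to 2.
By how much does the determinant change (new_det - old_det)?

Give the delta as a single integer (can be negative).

Cofactor C_11 = -3
Entry delta = 2 - -4 = 6
Det delta = entry_delta * cofactor = 6 * -3 = -18

Answer: -18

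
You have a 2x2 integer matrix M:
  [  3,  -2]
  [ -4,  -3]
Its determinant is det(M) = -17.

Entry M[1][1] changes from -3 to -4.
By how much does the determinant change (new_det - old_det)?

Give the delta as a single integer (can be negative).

Answer: -3

Derivation:
Cofactor C_11 = 3
Entry delta = -4 - -3 = -1
Det delta = entry_delta * cofactor = -1 * 3 = -3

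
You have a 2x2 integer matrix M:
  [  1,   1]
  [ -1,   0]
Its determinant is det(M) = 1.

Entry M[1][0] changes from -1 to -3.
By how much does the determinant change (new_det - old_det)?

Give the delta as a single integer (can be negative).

Answer: 2

Derivation:
Cofactor C_10 = -1
Entry delta = -3 - -1 = -2
Det delta = entry_delta * cofactor = -2 * -1 = 2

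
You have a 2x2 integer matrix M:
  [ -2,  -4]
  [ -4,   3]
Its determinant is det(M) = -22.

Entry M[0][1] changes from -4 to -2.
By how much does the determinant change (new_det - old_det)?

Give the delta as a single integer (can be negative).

Cofactor C_01 = 4
Entry delta = -2 - -4 = 2
Det delta = entry_delta * cofactor = 2 * 4 = 8

Answer: 8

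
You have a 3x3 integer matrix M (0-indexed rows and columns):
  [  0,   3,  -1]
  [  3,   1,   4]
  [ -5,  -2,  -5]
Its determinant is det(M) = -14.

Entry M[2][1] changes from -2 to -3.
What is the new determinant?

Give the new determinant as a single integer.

Answer: -11

Derivation:
det is linear in row 2: changing M[2][1] by delta changes det by delta * cofactor(2,1).
Cofactor C_21 = (-1)^(2+1) * minor(2,1) = -3
Entry delta = -3 - -2 = -1
Det delta = -1 * -3 = 3
New det = -14 + 3 = -11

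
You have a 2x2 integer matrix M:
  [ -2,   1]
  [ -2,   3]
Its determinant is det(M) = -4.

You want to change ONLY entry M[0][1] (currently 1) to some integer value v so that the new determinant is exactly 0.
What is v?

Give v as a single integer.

Answer: 3

Derivation:
det is linear in entry M[0][1]: det = old_det + (v - 1) * C_01
Cofactor C_01 = 2
Want det = 0: -4 + (v - 1) * 2 = 0
  (v - 1) = 4 / 2 = 2
  v = 1 + (2) = 3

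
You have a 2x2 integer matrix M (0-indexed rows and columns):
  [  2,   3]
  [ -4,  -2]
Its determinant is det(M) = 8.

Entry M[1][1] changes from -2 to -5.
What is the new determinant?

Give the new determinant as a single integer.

det is linear in row 1: changing M[1][1] by delta changes det by delta * cofactor(1,1).
Cofactor C_11 = (-1)^(1+1) * minor(1,1) = 2
Entry delta = -5 - -2 = -3
Det delta = -3 * 2 = -6
New det = 8 + -6 = 2

Answer: 2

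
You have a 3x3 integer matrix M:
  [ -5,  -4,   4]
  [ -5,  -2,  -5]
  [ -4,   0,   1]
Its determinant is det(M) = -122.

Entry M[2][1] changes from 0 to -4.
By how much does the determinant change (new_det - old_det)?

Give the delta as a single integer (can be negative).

Answer: 180

Derivation:
Cofactor C_21 = -45
Entry delta = -4 - 0 = -4
Det delta = entry_delta * cofactor = -4 * -45 = 180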